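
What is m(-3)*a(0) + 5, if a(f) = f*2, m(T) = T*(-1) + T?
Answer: 5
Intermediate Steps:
m(T) = 0 (m(T) = -T + T = 0)
a(f) = 2*f
m(-3)*a(0) + 5 = 0*(2*0) + 5 = 0*0 + 5 = 0 + 5 = 5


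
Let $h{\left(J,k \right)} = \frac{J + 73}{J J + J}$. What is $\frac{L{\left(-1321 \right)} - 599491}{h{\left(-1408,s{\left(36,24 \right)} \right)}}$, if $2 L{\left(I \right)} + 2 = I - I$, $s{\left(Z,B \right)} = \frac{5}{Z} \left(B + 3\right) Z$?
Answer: $\frac{395875741184}{445} \approx 8.8961 \cdot 10^{8}$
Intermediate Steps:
$s{\left(Z,B \right)} = 15 + 5 B$ ($s{\left(Z,B \right)} = \frac{5}{Z} \left(3 + B\right) Z = \frac{5 \left(3 + B\right)}{Z} Z = 15 + 5 B$)
$L{\left(I \right)} = -1$ ($L{\left(I \right)} = -1 + \frac{I - I}{2} = -1 + \frac{1}{2} \cdot 0 = -1 + 0 = -1$)
$h{\left(J,k \right)} = \frac{73 + J}{J + J^{2}}$ ($h{\left(J,k \right)} = \frac{73 + J}{J^{2} + J} = \frac{73 + J}{J + J^{2}}$)
$\frac{L{\left(-1321 \right)} - 599491}{h{\left(-1408,s{\left(36,24 \right)} \right)}} = \frac{-1 - 599491}{\frac{1}{-1408} \frac{1}{1 - 1408} \left(73 - 1408\right)} = \frac{-1 - 599491}{\left(- \frac{1}{1408}\right) \frac{1}{-1407} \left(-1335\right)} = - \frac{599492}{\left(- \frac{1}{1408}\right) \left(- \frac{1}{1407}\right) \left(-1335\right)} = - \frac{599492}{- \frac{445}{660352}} = \left(-599492\right) \left(- \frac{660352}{445}\right) = \frac{395875741184}{445}$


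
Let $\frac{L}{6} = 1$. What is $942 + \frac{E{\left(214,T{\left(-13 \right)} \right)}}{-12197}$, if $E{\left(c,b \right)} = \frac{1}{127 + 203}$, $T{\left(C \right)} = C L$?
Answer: $\frac{3791559419}{4025010} \approx 942.0$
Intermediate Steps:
$L = 6$ ($L = 6 \cdot 1 = 6$)
$T{\left(C \right)} = 6 C$ ($T{\left(C \right)} = C 6 = 6 C$)
$E{\left(c,b \right)} = \frac{1}{330}$
$942 + \frac{E{\left(214,T{\left(-13 \right)} \right)}}{-12197} = 942 + \frac{1}{330 \left(-12197\right)} = 942 + \frac{1}{330} \left(- \frac{1}{12197}\right) = 942 - \frac{1}{4025010} = \frac{3791559419}{4025010}$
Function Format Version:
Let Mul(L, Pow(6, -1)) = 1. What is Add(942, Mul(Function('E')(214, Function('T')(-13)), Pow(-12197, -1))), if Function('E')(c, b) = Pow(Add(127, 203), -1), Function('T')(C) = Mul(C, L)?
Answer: Rational(3791559419, 4025010) ≈ 942.00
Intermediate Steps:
L = 6 (L = Mul(6, 1) = 6)
Function('T')(C) = Mul(6, C) (Function('T')(C) = Mul(C, 6) = Mul(6, C))
Function('E')(c, b) = Rational(1, 330) (Function('E')(c, b) = Pow(330, -1) = Rational(1, 330))
Add(942, Mul(Function('E')(214, Function('T')(-13)), Pow(-12197, -1))) = Add(942, Mul(Rational(1, 330), Pow(-12197, -1))) = Add(942, Mul(Rational(1, 330), Rational(-1, 12197))) = Add(942, Rational(-1, 4025010)) = Rational(3791559419, 4025010)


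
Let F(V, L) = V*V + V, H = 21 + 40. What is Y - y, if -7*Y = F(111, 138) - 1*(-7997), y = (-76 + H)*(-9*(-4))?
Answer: -16649/7 ≈ -2378.4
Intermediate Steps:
H = 61
F(V, L) = V + V**2 (F(V, L) = V**2 + V = V + V**2)
y = -540 (y = (-76 + 61)*(-9*(-4)) = -15*36 = -540)
Y = -20429/7 (Y = -(111*(1 + 111) - 1*(-7997))/7 = -(111*112 + 7997)/7 = -(12432 + 7997)/7 = -1/7*20429 = -20429/7 ≈ -2918.4)
Y - y = -20429/7 - 1*(-540) = -20429/7 + 540 = -16649/7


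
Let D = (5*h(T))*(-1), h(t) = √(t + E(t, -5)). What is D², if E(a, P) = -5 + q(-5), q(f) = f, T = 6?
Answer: -100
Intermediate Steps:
E(a, P) = -10 (E(a, P) = -5 - 5 = -10)
h(t) = √(-10 + t) (h(t) = √(t - 10) = √(-10 + t))
D = -10*I (D = (5*√(-10 + 6))*(-1) = (5*√(-4))*(-1) = (5*(2*I))*(-1) = (10*I)*(-1) = -10*I ≈ -10.0*I)
D² = (-10*I)² = -100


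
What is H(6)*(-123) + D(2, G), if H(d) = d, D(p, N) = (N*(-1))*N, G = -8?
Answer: -802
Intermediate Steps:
D(p, N) = -N² (D(p, N) = (-N)*N = -N²)
H(6)*(-123) + D(2, G) = 6*(-123) - 1*(-8)² = -738 - 1*64 = -738 - 64 = -802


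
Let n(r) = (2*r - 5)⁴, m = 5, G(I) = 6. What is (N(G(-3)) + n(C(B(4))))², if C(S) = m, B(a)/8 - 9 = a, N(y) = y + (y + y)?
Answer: 413449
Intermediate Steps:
N(y) = 3*y (N(y) = y + 2*y = 3*y)
B(a) = 72 + 8*a
C(S) = 5
n(r) = (-5 + 2*r)⁴
(N(G(-3)) + n(C(B(4))))² = (3*6 + (-5 + 2*5)⁴)² = (18 + (-5 + 10)⁴)² = (18 + 5⁴)² = (18 + 625)² = 643² = 413449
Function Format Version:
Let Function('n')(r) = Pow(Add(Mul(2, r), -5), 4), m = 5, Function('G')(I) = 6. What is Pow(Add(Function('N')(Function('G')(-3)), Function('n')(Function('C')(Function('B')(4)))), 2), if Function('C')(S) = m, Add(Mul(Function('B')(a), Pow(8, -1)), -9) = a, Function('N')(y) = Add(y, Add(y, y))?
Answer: 413449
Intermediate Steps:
Function('N')(y) = Mul(3, y) (Function('N')(y) = Add(y, Mul(2, y)) = Mul(3, y))
Function('B')(a) = Add(72, Mul(8, a))
Function('C')(S) = 5
Function('n')(r) = Pow(Add(-5, Mul(2, r)), 4)
Pow(Add(Function('N')(Function('G')(-3)), Function('n')(Function('C')(Function('B')(4)))), 2) = Pow(Add(Mul(3, 6), Pow(Add(-5, Mul(2, 5)), 4)), 2) = Pow(Add(18, Pow(Add(-5, 10), 4)), 2) = Pow(Add(18, Pow(5, 4)), 2) = Pow(Add(18, 625), 2) = Pow(643, 2) = 413449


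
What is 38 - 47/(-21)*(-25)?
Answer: -377/21 ≈ -17.952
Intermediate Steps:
38 - 47/(-21)*(-25) = 38 - 47*(-1/21)*(-25) = 38 + (47/21)*(-25) = 38 - 1175/21 = -377/21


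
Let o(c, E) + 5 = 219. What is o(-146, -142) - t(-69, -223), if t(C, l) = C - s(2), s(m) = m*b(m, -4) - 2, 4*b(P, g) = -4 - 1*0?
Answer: 279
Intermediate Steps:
o(c, E) = 214 (o(c, E) = -5 + 219 = 214)
b(P, g) = -1 (b(P, g) = (-4 - 1*0)/4 = (-4 + 0)/4 = (1/4)*(-4) = -1)
s(m) = -2 - m (s(m) = m*(-1) - 2 = -m - 2 = -2 - m)
t(C, l) = 4 + C (t(C, l) = C - (-2 - 1*2) = C - (-2 - 2) = C - 1*(-4) = C + 4 = 4 + C)
o(-146, -142) - t(-69, -223) = 214 - (4 - 69) = 214 - 1*(-65) = 214 + 65 = 279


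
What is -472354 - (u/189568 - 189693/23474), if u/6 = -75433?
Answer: -525472641226013/1112479808 ≈ -4.7234e+5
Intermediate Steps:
u = -452598 (u = 6*(-75433) = -452598)
-472354 - (u/189568 - 189693/23474) = -472354 - (-452598/189568 - 189693/23474) = -472354 - (-452598*1/189568 - 189693*1/23474) = -472354 - (-226299/94784 - 189693/23474) = -472354 - 1*(-11646002019/1112479808) = -472354 + 11646002019/1112479808 = -525472641226013/1112479808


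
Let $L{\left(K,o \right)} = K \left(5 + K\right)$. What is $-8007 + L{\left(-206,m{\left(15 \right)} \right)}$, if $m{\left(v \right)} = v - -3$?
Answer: $33399$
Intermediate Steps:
$m{\left(v \right)} = 3 + v$ ($m{\left(v \right)} = v + 3 = 3 + v$)
$-8007 + L{\left(-206,m{\left(15 \right)} \right)} = -8007 - 206 \left(5 - 206\right) = -8007 - -41406 = -8007 + 41406 = 33399$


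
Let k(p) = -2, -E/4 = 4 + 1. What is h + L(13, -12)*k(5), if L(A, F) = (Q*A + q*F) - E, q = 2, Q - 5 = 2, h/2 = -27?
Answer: -228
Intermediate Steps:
h = -54 (h = 2*(-27) = -54)
Q = 7 (Q = 5 + 2 = 7)
E = -20 (E = -4*(4 + 1) = -4*5 = -20)
L(A, F) = 20 + 2*F + 7*A (L(A, F) = (7*A + 2*F) - 1*(-20) = (2*F + 7*A) + 20 = 20 + 2*F + 7*A)
h + L(13, -12)*k(5) = -54 + (20 + 2*(-12) + 7*13)*(-2) = -54 + (20 - 24 + 91)*(-2) = -54 + 87*(-2) = -54 - 174 = -228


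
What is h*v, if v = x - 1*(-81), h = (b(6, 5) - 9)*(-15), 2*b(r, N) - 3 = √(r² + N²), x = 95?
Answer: 19800 - 1320*√61 ≈ 9490.5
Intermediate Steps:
b(r, N) = 3/2 + √(N² + r²)/2 (b(r, N) = 3/2 + √(r² + N²)/2 = 3/2 + √(N² + r²)/2)
h = 225/2 - 15*√61/2 (h = ((3/2 + √(5² + 6²)/2) - 9)*(-15) = ((3/2 + √(25 + 36)/2) - 9)*(-15) = ((3/2 + √61/2) - 9)*(-15) = (-15/2 + √61/2)*(-15) = 225/2 - 15*√61/2 ≈ 53.923)
v = 176 (v = 95 - 1*(-81) = 95 + 81 = 176)
h*v = (225/2 - 15*√61/2)*176 = 19800 - 1320*√61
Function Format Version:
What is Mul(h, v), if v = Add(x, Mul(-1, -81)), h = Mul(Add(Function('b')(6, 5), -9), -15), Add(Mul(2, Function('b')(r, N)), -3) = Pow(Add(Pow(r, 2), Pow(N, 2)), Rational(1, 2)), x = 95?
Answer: Add(19800, Mul(-1320, Pow(61, Rational(1, 2)))) ≈ 9490.5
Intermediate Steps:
Function('b')(r, N) = Add(Rational(3, 2), Mul(Rational(1, 2), Pow(Add(Pow(N, 2), Pow(r, 2)), Rational(1, 2)))) (Function('b')(r, N) = Add(Rational(3, 2), Mul(Rational(1, 2), Pow(Add(Pow(r, 2), Pow(N, 2)), Rational(1, 2)))) = Add(Rational(3, 2), Mul(Rational(1, 2), Pow(Add(Pow(N, 2), Pow(r, 2)), Rational(1, 2)))))
h = Add(Rational(225, 2), Mul(Rational(-15, 2), Pow(61, Rational(1, 2)))) (h = Mul(Add(Add(Rational(3, 2), Mul(Rational(1, 2), Pow(Add(Pow(5, 2), Pow(6, 2)), Rational(1, 2)))), -9), -15) = Mul(Add(Add(Rational(3, 2), Mul(Rational(1, 2), Pow(Add(25, 36), Rational(1, 2)))), -9), -15) = Mul(Add(Add(Rational(3, 2), Mul(Rational(1, 2), Pow(61, Rational(1, 2)))), -9), -15) = Mul(Add(Rational(-15, 2), Mul(Rational(1, 2), Pow(61, Rational(1, 2)))), -15) = Add(Rational(225, 2), Mul(Rational(-15, 2), Pow(61, Rational(1, 2)))) ≈ 53.923)
v = 176 (v = Add(95, Mul(-1, -81)) = Add(95, 81) = 176)
Mul(h, v) = Mul(Add(Rational(225, 2), Mul(Rational(-15, 2), Pow(61, Rational(1, 2)))), 176) = Add(19800, Mul(-1320, Pow(61, Rational(1, 2))))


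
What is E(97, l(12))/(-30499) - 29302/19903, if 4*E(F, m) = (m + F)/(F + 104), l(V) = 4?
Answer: -55270930415/37541951076 ≈ -1.4722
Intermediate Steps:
E(F, m) = (F + m)/(4*(104 + F)) (E(F, m) = ((m + F)/(F + 104))/4 = ((F + m)/(104 + F))/4 = (F + m)/(4*(104 + F)))
E(97, l(12))/(-30499) - 29302/19903 = ((97 + 4)/(4*(104 + 97)))/(-30499) - 29302/19903 = ((1/4)*101/201)*(-1/30499) - 29302*1/19903 = ((1/4)*(1/201)*101)*(-1/30499) - 2254/1531 = (101/804)*(-1/30499) - 2254/1531 = -101/24521196 - 2254/1531 = -55270930415/37541951076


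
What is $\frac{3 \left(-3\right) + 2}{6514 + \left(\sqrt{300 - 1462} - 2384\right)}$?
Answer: $- \frac{2065}{1218433} + \frac{i \sqrt{1162}}{2436866} \approx -0.0016948 + 1.3989 \cdot 10^{-5} i$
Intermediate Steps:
$\frac{3 \left(-3\right) + 2}{6514 + \left(\sqrt{300 - 1462} - 2384\right)} = \frac{-9 + 2}{6514 - \left(2384 - \sqrt{-1162}\right)} = \frac{1}{6514 - \left(2384 - i \sqrt{1162}\right)} \left(-7\right) = \frac{1}{4130 + i \sqrt{1162}} \left(-7\right) = - \frac{7}{4130 + i \sqrt{1162}}$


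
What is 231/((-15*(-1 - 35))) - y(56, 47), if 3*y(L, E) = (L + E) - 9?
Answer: -5563/180 ≈ -30.906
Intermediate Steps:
y(L, E) = -3 + E/3 + L/3 (y(L, E) = ((L + E) - 9)/3 = ((E + L) - 9)/3 = (-9 + E + L)/3 = -3 + E/3 + L/3)
231/((-15*(-1 - 35))) - y(56, 47) = 231/((-15*(-1 - 35))) - (-3 + (1/3)*47 + (1/3)*56) = 231/((-15*(-36))) - (-3 + 47/3 + 56/3) = 231/540 - 1*94/3 = 231*(1/540) - 94/3 = 77/180 - 94/3 = -5563/180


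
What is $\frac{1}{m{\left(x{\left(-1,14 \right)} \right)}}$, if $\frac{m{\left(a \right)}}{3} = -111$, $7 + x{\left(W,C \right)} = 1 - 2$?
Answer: $- \frac{1}{333} \approx -0.003003$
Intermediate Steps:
$x{\left(W,C \right)} = -8$ ($x{\left(W,C \right)} = -7 + \left(1 - 2\right) = -7 - 1 = -8$)
$m{\left(a \right)} = -333$ ($m{\left(a \right)} = 3 \left(-111\right) = -333$)
$\frac{1}{m{\left(x{\left(-1,14 \right)} \right)}} = \frac{1}{-333} = - \frac{1}{333}$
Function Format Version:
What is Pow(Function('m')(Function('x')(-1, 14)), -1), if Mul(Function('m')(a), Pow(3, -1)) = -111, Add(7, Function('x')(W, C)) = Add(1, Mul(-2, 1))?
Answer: Rational(-1, 333) ≈ -0.0030030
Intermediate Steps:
Function('x')(W, C) = -8 (Function('x')(W, C) = Add(-7, Add(1, Mul(-2, 1))) = Add(-7, Add(1, -2)) = Add(-7, -1) = -8)
Function('m')(a) = -333 (Function('m')(a) = Mul(3, -111) = -333)
Pow(Function('m')(Function('x')(-1, 14)), -1) = Pow(-333, -1) = Rational(-1, 333)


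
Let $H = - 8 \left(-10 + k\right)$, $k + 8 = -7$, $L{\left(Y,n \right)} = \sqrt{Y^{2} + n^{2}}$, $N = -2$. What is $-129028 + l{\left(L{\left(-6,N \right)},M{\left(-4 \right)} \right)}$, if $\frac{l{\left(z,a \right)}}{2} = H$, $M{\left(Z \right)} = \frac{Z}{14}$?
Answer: $-128628$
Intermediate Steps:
$M{\left(Z \right)} = \frac{Z}{14}$ ($M{\left(Z \right)} = Z \frac{1}{14} = \frac{Z}{14}$)
$k = -15$ ($k = -8 - 7 = -15$)
$H = 200$ ($H = - 8 \left(-10 - 15\right) = \left(-8\right) \left(-25\right) = 200$)
$l{\left(z,a \right)} = 400$ ($l{\left(z,a \right)} = 2 \cdot 200 = 400$)
$-129028 + l{\left(L{\left(-6,N \right)},M{\left(-4 \right)} \right)} = -129028 + 400 = -128628$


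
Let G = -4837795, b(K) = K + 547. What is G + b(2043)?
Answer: -4835205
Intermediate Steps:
b(K) = 547 + K
G + b(2043) = -4837795 + (547 + 2043) = -4837795 + 2590 = -4835205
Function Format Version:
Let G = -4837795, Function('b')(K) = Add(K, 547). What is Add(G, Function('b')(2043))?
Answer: -4835205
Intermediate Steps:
Function('b')(K) = Add(547, K)
Add(G, Function('b')(2043)) = Add(-4837795, Add(547, 2043)) = Add(-4837795, 2590) = -4835205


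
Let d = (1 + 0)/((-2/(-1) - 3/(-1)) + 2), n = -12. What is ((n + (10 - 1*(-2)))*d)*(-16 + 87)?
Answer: 0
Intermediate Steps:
d = 1/7 (d = 1/((-2*(-1) - 3*(-1)) + 2) = 1/((2 + 3) + 2) = 1/(5 + 2) = 1/7 ≈ 0.14286)
((n + (10 - 1*(-2)))*d)*(-16 + 87) = ((-12 + (10 - 1*(-2)))*(1/7))*(-16 + 87) = ((-12 + (10 + 2))*(1/7))*71 = ((-12 + 12)*(1/7))*71 = (0*(1/7))*71 = 0*71 = 0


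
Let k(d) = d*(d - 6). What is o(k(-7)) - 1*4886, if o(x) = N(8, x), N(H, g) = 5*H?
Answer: -4846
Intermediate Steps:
k(d) = d*(-6 + d)
o(x) = 40 (o(x) = 5*8 = 40)
o(k(-7)) - 1*4886 = 40 - 1*4886 = 40 - 4886 = -4846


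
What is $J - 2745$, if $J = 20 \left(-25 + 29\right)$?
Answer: $-2665$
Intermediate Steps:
$J = 80$ ($J = 20 \cdot 4 = 80$)
$J - 2745 = 80 - 2745 = -2665$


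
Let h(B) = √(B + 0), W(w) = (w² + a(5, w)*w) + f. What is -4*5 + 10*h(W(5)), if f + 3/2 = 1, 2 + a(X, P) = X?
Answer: -20 + 5*√158 ≈ 42.849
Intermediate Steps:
a(X, P) = -2 + X
f = -½ (f = -3/2 + 1 = -½ ≈ -0.50000)
W(w) = -½ + w² + 3*w (W(w) = (w² + (-2 + 5)*w) - ½ = (w² + 3*w) - ½ = -½ + w² + 3*w)
h(B) = √B
-4*5 + 10*h(W(5)) = -4*5 + 10*√(-½ + 5² + 3*5) = -20 + 10*√(-½ + 25 + 15) = -20 + 10*√(79/2) = -20 + 10*(√158/2) = -20 + 5*√158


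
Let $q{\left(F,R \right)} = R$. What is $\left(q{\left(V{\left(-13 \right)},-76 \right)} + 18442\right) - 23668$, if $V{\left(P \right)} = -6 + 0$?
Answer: $-5302$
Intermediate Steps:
$V{\left(P \right)} = -6$
$\left(q{\left(V{\left(-13 \right)},-76 \right)} + 18442\right) - 23668 = \left(-76 + 18442\right) - 23668 = 18366 - 23668 = -5302$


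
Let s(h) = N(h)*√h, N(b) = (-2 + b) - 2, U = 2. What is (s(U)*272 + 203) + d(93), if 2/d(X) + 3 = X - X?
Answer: 607/3 - 544*√2 ≈ -567.00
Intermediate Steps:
N(b) = -4 + b
s(h) = √h*(-4 + h) (s(h) = (-4 + h)*√h = √h*(-4 + h))
d(X) = -⅔ (d(X) = 2/(-3 + (X - X)) = 2/(-3 + 0) = 2/(-3) = 2*(-⅓) = -⅔)
(s(U)*272 + 203) + d(93) = ((√2*(-4 + 2))*272 + 203) - ⅔ = ((√2*(-2))*272 + 203) - ⅔ = (-2*√2*272 + 203) - ⅔ = (-544*√2 + 203) - ⅔ = (203 - 544*√2) - ⅔ = 607/3 - 544*√2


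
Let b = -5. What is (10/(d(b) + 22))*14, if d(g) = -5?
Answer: 140/17 ≈ 8.2353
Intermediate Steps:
(10/(d(b) + 22))*14 = (10/(-5 + 22))*14 = (10/17)*14 = 140/17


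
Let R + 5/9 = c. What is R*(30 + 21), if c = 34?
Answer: 5117/3 ≈ 1705.7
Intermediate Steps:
R = 301/9 (R = -5/9 + 34 = 301/9 ≈ 33.444)
R*(30 + 21) = 301*(30 + 21)/9 = (301/9)*51 = 5117/3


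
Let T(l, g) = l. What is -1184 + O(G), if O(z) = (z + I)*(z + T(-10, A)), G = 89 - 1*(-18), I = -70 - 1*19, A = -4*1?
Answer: 562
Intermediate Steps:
A = -4
I = -89 (I = -70 - 19 = -89)
G = 107 (G = 89 + 18 = 107)
O(z) = (-89 + z)*(-10 + z) (O(z) = (z - 89)*(z - 10) = (-89 + z)*(-10 + z))
-1184 + O(G) = -1184 + (890 + 107² - 99*107) = -1184 + (890 + 11449 - 10593) = -1184 + 1746 = 562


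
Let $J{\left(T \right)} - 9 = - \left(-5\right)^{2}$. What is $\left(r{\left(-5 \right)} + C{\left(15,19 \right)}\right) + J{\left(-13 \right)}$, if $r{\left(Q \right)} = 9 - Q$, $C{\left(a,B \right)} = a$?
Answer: $13$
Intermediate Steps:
$J{\left(T \right)} = -16$ ($J{\left(T \right)} = 9 - \left(-5\right)^{2} = 9 - 25 = -16$)
$\left(r{\left(-5 \right)} + C{\left(15,19 \right)}\right) + J{\left(-13 \right)} = \left(\left(9 - -5\right) + 15\right) - 16 = \left(\left(9 + 5\right) + 15\right) - 16 = \left(14 + 15\right) - 16 = 29 - 16 = 13$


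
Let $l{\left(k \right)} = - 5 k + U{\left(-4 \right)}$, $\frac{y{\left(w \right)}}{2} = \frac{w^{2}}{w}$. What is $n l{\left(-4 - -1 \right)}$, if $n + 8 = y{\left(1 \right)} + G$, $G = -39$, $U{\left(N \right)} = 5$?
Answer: $-900$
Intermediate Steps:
$y{\left(w \right)} = 2 w$ ($y{\left(w \right)} = 2 \frac{w^{2}}{w} = 2 w$)
$l{\left(k \right)} = 5 - 5 k$ ($l{\left(k \right)} = - 5 k + 5 = 5 - 5 k$)
$n = -45$ ($n = -8 + \left(2 \cdot 1 - 39\right) = -8 + \left(2 - 39\right) = -8 - 37 = -45$)
$n l{\left(-4 - -1 \right)} = - 45 \left(5 - 5 \left(-4 - -1\right)\right) = - 45 \left(5 - 5 \left(-4 + 1\right)\right) = - 45 \left(5 - -15\right) = - 45 \left(5 + 15\right) = \left(-45\right) 20 = -900$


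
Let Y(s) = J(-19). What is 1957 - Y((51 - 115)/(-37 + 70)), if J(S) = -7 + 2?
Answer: 1962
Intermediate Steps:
J(S) = -5
Y(s) = -5
1957 - Y((51 - 115)/(-37 + 70)) = 1957 - 1*(-5) = 1957 + 5 = 1962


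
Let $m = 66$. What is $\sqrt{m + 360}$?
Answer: $\sqrt{426} \approx 20.64$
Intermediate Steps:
$\sqrt{m + 360} = \sqrt{66 + 360} = \sqrt{426}$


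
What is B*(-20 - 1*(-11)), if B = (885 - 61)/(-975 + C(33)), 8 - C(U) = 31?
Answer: 3708/499 ≈ 7.4309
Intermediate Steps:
C(U) = -23 (C(U) = 8 - 1*31 = 8 - 31 = -23)
B = -412/499 (B = (885 - 61)/(-975 - 23) = 824/(-998) = 824*(-1/998) = -412/499 ≈ -0.82565)
B*(-20 - 1*(-11)) = -412*(-20 - 1*(-11))/499 = -412*(-20 + 11)/499 = -412/499*(-9) = 3708/499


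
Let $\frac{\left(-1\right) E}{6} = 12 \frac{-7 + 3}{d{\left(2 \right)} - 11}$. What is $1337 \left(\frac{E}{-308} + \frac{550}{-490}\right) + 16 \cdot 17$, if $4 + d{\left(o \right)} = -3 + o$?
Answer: $- \frac{177189}{154} \approx -1150.6$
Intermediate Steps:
$d{\left(o \right)} = -7 + o$ ($d{\left(o \right)} = -4 + \left(-3 + o\right) = -7 + o$)
$E = -18$ ($E = - 6 \cdot 12 \frac{-7 + 3}{\left(-7 + 2\right) - 11} = - 6 \cdot 12 \left(- \frac{4}{-5 - 11}\right) = - 6 \cdot 12 \left(- \frac{4}{-16}\right) = - 6 \cdot 12 \left(\left(-4\right) \left(- \frac{1}{16}\right)\right) = - 6 \cdot 12 \cdot \frac{1}{4} = \left(-6\right) 3 = -18$)
$1337 \left(\frac{E}{-308} + \frac{550}{-490}\right) + 16 \cdot 17 = 1337 \left(- \frac{18}{-308} + \frac{550}{-490}\right) + 16 \cdot 17 = 1337 \left(\left(-18\right) \left(- \frac{1}{308}\right) + 550 \left(- \frac{1}{490}\right)\right) + 272 = 1337 \left(\frac{9}{154} - \frac{55}{49}\right) + 272 = 1337 \left(- \frac{1147}{1078}\right) + 272 = - \frac{219077}{154} + 272 = - \frac{177189}{154}$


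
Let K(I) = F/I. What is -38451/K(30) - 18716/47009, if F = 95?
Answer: -10845613958/893171 ≈ -12143.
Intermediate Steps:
K(I) = 95/I
-38451/K(30) - 18716/47009 = -38451/(95/30) - 18716/47009 = -38451/(95*(1/30)) - 18716*1/47009 = -38451/19/6 - 18716/47009 = -38451*6/19 - 18716/47009 = -230706/19 - 18716/47009 = -10845613958/893171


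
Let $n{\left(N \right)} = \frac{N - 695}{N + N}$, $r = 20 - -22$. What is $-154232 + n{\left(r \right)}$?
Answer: $- \frac{12956141}{84} \approx -1.5424 \cdot 10^{5}$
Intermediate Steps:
$r = 42$ ($r = 20 + 22 = 42$)
$n{\left(N \right)} = \frac{-695 + N}{2 N}$
$-154232 + n{\left(r \right)} = -154232 + \frac{-695 + 42}{2 \cdot 42} = -154232 + \frac{1}{2} \cdot \frac{1}{42} \left(-653\right) = -154232 - \frac{653}{84} = - \frac{12956141}{84}$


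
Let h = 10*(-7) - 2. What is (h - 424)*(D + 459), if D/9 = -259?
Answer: 928512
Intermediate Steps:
D = -2331 (D = 9*(-259) = -2331)
h = -72 (h = -70 - 2 = -72)
(h - 424)*(D + 459) = (-72 - 424)*(-2331 + 459) = -496*(-1872) = 928512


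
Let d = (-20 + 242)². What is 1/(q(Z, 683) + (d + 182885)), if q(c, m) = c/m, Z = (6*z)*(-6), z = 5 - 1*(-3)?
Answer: 683/158571139 ≈ 4.3072e-6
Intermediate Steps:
z = 8 (z = 5 + 3 = 8)
d = 49284 (d = 222² = 49284)
Z = -288 (Z = (6*8)*(-6) = 48*(-6) = -288)
1/(q(Z, 683) + (d + 182885)) = 1/(-288/683 + (49284 + 182885)) = 1/(-288*1/683 + 232169) = 1/(-288/683 + 232169) = 1/(158571139/683) = 683/158571139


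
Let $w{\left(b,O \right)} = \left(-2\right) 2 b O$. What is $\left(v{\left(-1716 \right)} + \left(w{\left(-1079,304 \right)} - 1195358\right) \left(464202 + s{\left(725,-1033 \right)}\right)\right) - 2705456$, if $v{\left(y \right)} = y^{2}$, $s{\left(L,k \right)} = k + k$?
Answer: $53934283216$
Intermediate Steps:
$s{\left(L,k \right)} = 2 k$
$w{\left(b,O \right)} = - 4 O b$ ($w{\left(b,O \right)} = - 4 b O = - 4 O b$)
$\left(v{\left(-1716 \right)} + \left(w{\left(-1079,304 \right)} - 1195358\right) \left(464202 + s{\left(725,-1033 \right)}\right)\right) - 2705456 = \left(\left(-1716\right)^{2} + \left(\left(-4\right) 304 \left(-1079\right) - 1195358\right) \left(464202 + 2 \left(-1033\right)\right)\right) - 2705456 = \left(2944656 + \left(1312064 - 1195358\right) \left(464202 - 2066\right)\right) - 2705456 = \left(2944656 + 116706 \cdot 462136\right) - 2705456 = \left(2944656 + 53934044016\right) - 2705456 = 53936988672 - 2705456 = 53934283216$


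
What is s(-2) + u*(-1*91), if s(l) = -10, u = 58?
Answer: -5288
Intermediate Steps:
s(-2) + u*(-1*91) = -10 + 58*(-1*91) = -10 + 58*(-91) = -10 - 5278 = -5288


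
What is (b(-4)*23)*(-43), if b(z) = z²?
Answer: -15824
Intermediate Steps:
(b(-4)*23)*(-43) = ((-4)²*23)*(-43) = (16*23)*(-43) = 368*(-43) = -15824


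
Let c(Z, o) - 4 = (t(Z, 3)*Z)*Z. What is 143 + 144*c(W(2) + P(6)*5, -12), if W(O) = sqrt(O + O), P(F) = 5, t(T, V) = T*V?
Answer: 8503775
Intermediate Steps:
W(O) = sqrt(2)*sqrt(O) (W(O) = sqrt(2*O) = sqrt(2)*sqrt(O))
c(Z, o) = 4 + 3*Z**3 (c(Z, o) = 4 + ((Z*3)*Z)*Z = 4 + ((3*Z)*Z)*Z = 4 + (3*Z**2)*Z = 4 + 3*Z**3)
143 + 144*c(W(2) + P(6)*5, -12) = 143 + 144*(4 + 3*(sqrt(2)*sqrt(2) + 5*5)**3) = 143 + 144*(4 + 3*(2 + 25)**3) = 143 + 144*(4 + 3*27**3) = 143 + 144*(4 + 3*19683) = 143 + 144*(4 + 59049) = 143 + 144*59053 = 143 + 8503632 = 8503775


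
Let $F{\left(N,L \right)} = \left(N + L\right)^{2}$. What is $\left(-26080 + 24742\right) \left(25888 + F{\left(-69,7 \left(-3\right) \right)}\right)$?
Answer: $-45475944$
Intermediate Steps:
$F{\left(N,L \right)} = \left(L + N\right)^{2}$
$\left(-26080 + 24742\right) \left(25888 + F{\left(-69,7 \left(-3\right) \right)}\right) = \left(-26080 + 24742\right) \left(25888 + \left(7 \left(-3\right) - 69\right)^{2}\right) = - 1338 \left(25888 + \left(-21 - 69\right)^{2}\right) = - 1338 \left(25888 + \left(-90\right)^{2}\right) = - 1338 \left(25888 + 8100\right) = \left(-1338\right) 33988 = -45475944$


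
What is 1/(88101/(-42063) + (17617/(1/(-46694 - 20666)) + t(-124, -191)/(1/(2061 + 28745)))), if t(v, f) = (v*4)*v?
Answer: 14021/9927023659817 ≈ 1.4124e-9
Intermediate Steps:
t(v, f) = 4*v**2 (t(v, f) = (4*v)*v = 4*v**2)
1/(88101/(-42063) + (17617/(1/(-46694 - 20666)) + t(-124, -191)/(1/(2061 + 28745)))) = 1/(88101/(-42063) + (17617/(1/(-46694 - 20666)) + (4*(-124)**2)/(1/(2061 + 28745)))) = 1/(88101*(-1/42063) + (17617/(1/(-67360)) + (4*15376)/(1/30806))) = 1/(-29367/14021 + (17617/(-1/67360) + 61504/(1/30806))) = 1/(-29367/14021 + (17617*(-67360) + 61504*30806)) = 1/(-29367/14021 + (-1186681120 + 1894692224)) = 1/(-29367/14021 + 708011104) = 1/(9927023659817/14021) = 14021/9927023659817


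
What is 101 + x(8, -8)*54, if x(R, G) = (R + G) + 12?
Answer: 749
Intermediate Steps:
x(R, G) = 12 + G + R (x(R, G) = (G + R) + 12 = 12 + G + R)
101 + x(8, -8)*54 = 101 + (12 - 8 + 8)*54 = 101 + 12*54 = 101 + 648 = 749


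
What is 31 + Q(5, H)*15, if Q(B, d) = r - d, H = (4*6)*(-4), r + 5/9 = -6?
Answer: 4118/3 ≈ 1372.7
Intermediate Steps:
r = -59/9 (r = -5/9 - 6 = -59/9 ≈ -6.5556)
H = -96 (H = 24*(-4) = -96)
Q(B, d) = -59/9 - d
31 + Q(5, H)*15 = 31 + (-59/9 - 1*(-96))*15 = 31 + (-59/9 + 96)*15 = 31 + (805/9)*15 = 31 + 4025/3 = 4118/3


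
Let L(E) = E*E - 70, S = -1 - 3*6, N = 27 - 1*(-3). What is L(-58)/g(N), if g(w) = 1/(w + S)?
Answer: 36234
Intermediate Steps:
N = 30 (N = 27 + 3 = 30)
S = -19 (S = -1 - 18 = -19)
L(E) = -70 + E**2 (L(E) = E**2 - 70 = -70 + E**2)
g(w) = 1/(-19 + w) (g(w) = 1/(w - 19) = 1/(-19 + w))
L(-58)/g(N) = (-70 + (-58)**2)/(1/(-19 + 30)) = (-70 + 3364)/(1/11) = 3294/(1/11) = 3294*11 = 36234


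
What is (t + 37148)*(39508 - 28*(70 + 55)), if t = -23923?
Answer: 476205800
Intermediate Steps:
(t + 37148)*(39508 - 28*(70 + 55)) = (-23923 + 37148)*(39508 - 28*(70 + 55)) = 13225*(39508 - 28*125) = 13225*(39508 - 3500) = 13225*36008 = 476205800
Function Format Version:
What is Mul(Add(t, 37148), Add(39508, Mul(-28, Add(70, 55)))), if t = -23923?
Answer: 476205800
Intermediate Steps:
Mul(Add(t, 37148), Add(39508, Mul(-28, Add(70, 55)))) = Mul(Add(-23923, 37148), Add(39508, Mul(-28, Add(70, 55)))) = Mul(13225, Add(39508, Mul(-28, 125))) = Mul(13225, Add(39508, -3500)) = Mul(13225, 36008) = 476205800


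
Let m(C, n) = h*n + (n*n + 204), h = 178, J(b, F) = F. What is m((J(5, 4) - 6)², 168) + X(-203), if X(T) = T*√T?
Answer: 58332 - 203*I*√203 ≈ 58332.0 - 2892.3*I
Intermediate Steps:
X(T) = T^(3/2)
m(C, n) = 204 + n² + 178*n (m(C, n) = 178*n + (n*n + 204) = 178*n + (n² + 204) = 178*n + (204 + n²) = 204 + n² + 178*n)
m((J(5, 4) - 6)², 168) + X(-203) = (204 + 168² + 178*168) + (-203)^(3/2) = (204 + 28224 + 29904) - 203*I*√203 = 58332 - 203*I*√203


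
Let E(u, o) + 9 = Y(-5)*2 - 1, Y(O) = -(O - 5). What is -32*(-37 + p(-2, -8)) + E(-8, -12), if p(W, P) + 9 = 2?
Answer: 1418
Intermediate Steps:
Y(O) = 5 - O (Y(O) = -(-5 + O) = 5 - O)
p(W, P) = -7 (p(W, P) = -9 + 2 = -7)
E(u, o) = 10 (E(u, o) = -9 + ((5 - 1*(-5))*2 - 1) = -9 + ((5 + 5)*2 - 1) = -9 + (10*2 - 1) = -9 + (20 - 1) = -9 + 19 = 10)
-32*(-37 + p(-2, -8)) + E(-8, -12) = -32*(-37 - 7) + 10 = -32*(-44) + 10 = 1408 + 10 = 1418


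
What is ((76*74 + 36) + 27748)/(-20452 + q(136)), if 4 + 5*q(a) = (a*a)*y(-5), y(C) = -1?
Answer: -4176/3019 ≈ -1.3832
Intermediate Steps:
q(a) = -⅘ - a²/5 (q(a) = -⅘ + ((a*a)*(-1))/5 = -⅘ + (a²*(-1))/5 = -⅘ + (-a²)/5 = -⅘ - a²/5)
((76*74 + 36) + 27748)/(-20452 + q(136)) = ((76*74 + 36) + 27748)/(-20452 + (-⅘ - ⅕*136²)) = ((5624 + 36) + 27748)/(-20452 + (-⅘ - ⅕*18496)) = (5660 + 27748)/(-20452 + (-⅘ - 18496/5)) = 33408/(-20452 - 3700) = 33408/(-24152) = 33408*(-1/24152) = -4176/3019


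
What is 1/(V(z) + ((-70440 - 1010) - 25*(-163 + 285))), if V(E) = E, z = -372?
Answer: -1/74872 ≈ -1.3356e-5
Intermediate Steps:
1/(V(z) + ((-70440 - 1010) - 25*(-163 + 285))) = 1/(-372 + ((-70440 - 1010) - 25*(-163 + 285))) = 1/(-372 + (-71450 - 25*122)) = 1/(-372 + (-71450 - 3050)) = 1/(-372 - 74500) = 1/(-74872) = -1/74872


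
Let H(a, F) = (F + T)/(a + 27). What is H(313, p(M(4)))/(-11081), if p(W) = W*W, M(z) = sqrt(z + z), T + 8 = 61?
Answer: -61/3767540 ≈ -1.6191e-5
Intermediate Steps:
T = 53 (T = -8 + 61 = 53)
M(z) = sqrt(2)*sqrt(z) (M(z) = sqrt(2*z) = sqrt(2)*sqrt(z))
p(W) = W**2
H(a, F) = (53 + F)/(27 + a) (H(a, F) = (F + 53)/(a + 27) = (53 + F)/(27 + a))
H(313, p(M(4)))/(-11081) = ((53 + (sqrt(2)*sqrt(4))**2)/(27 + 313))/(-11081) = ((53 + (sqrt(2)*2)**2)/340)*(-1/11081) = ((53 + (2*sqrt(2))**2)/340)*(-1/11081) = ((53 + 8)/340)*(-1/11081) = ((1/340)*61)*(-1/11081) = (61/340)*(-1/11081) = -61/3767540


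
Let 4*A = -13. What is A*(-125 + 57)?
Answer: 221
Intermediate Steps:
A = -13/4 (A = (¼)*(-13) = -13/4 ≈ -3.2500)
A*(-125 + 57) = -13*(-125 + 57)/4 = -13/4*(-68) = 221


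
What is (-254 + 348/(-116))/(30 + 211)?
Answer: -257/241 ≈ -1.0664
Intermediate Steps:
(-254 + 348/(-116))/(30 + 211) = (-254 + 348*(-1/116))/241 = (-254 - 3)*(1/241) = -257*1/241 = -257/241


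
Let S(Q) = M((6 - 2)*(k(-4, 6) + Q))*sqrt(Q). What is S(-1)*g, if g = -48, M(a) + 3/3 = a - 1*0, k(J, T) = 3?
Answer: -336*I ≈ -336.0*I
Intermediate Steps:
M(a) = -1 + a (M(a) = -1 + (a - 1*0) = -1 + (a + 0) = -1 + a)
S(Q) = sqrt(Q)*(11 + 4*Q) (S(Q) = (-1 + (6 - 2)*(3 + Q))*sqrt(Q) = (-1 + 4*(3 + Q))*sqrt(Q) = (-1 + (12 + 4*Q))*sqrt(Q) = (11 + 4*Q)*sqrt(Q) = sqrt(Q)*(11 + 4*Q))
S(-1)*g = (sqrt(-1)*(11 + 4*(-1)))*(-48) = (I*(11 - 4))*(-48) = (I*7)*(-48) = (7*I)*(-48) = -336*I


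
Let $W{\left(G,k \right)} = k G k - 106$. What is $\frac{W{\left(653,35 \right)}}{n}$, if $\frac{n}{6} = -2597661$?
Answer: $- \frac{799819}{15585966} \approx -0.051317$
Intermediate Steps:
$n = -15585966$ ($n = 6 \left(-2597661\right) = -15585966$)
$W{\left(G,k \right)} = -106 + G k^{2}$ ($W{\left(G,k \right)} = G k k - 106 = G k^{2} - 106 = -106 + G k^{2}$)
$\frac{W{\left(653,35 \right)}}{n} = \frac{-106 + 653 \cdot 35^{2}}{-15585966} = \left(-106 + 653 \cdot 1225\right) \left(- \frac{1}{15585966}\right) = \left(-106 + 799925\right) \left(- \frac{1}{15585966}\right) = 799819 \left(- \frac{1}{15585966}\right) = - \frac{799819}{15585966}$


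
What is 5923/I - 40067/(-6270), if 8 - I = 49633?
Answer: 390237533/62229750 ≈ 6.2709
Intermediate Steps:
I = -49625 (I = 8 - 1*49633 = 8 - 49633 = -49625)
5923/I - 40067/(-6270) = 5923/(-49625) - 40067/(-6270) = 5923*(-1/49625) - 40067*(-1/6270) = -5923/49625 + 40067/6270 = 390237533/62229750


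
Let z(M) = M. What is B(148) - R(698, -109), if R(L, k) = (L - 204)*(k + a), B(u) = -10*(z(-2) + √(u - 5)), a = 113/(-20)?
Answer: 566571/10 - 10*√143 ≈ 56538.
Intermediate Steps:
a = -113/20 (a = 113*(-1/20) = -113/20 ≈ -5.6500)
B(u) = 20 - 10*√(-5 + u) (B(u) = -10*(-2 + √(u - 5)) = -10*(-2 + √(-5 + u)) = 20 - 10*√(-5 + u))
R(L, k) = (-204 + L)*(-113/20 + k) (R(L, k) = (L - 204)*(k - 113/20) = (-204 + L)*(-113/20 + k))
B(148) - R(698, -109) = (20 - 10*√(-5 + 148)) - (5763/5 - 204*(-109) - 113/20*698 + 698*(-109)) = (20 - 10*√143) - (5763/5 + 22236 - 39437/10 - 76082) = (20 - 10*√143) - 1*(-566371/10) = (20 - 10*√143) + 566371/10 = 566571/10 - 10*√143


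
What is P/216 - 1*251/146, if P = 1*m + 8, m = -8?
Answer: -251/146 ≈ -1.7192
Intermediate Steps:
P = 0 (P = 1*(-8) + 8 = -8 + 8 = 0)
P/216 - 1*251/146 = 0/216 - 1*251/146 = 0*(1/216) - 251*1/146 = 0 - 251/146 = -251/146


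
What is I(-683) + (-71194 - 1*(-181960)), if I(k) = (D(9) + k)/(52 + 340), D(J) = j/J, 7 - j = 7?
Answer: 43419589/392 ≈ 1.1076e+5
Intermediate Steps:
j = 0 (j = 7 - 1*7 = 7 - 7 = 0)
D(J) = 0 (D(J) = 0/J = 0)
I(k) = k/392 (I(k) = (0 + k)/(52 + 340) = k/392)
I(-683) + (-71194 - 1*(-181960)) = (1/392)*(-683) + (-71194 - 1*(-181960)) = -683/392 + (-71194 + 181960) = -683/392 + 110766 = 43419589/392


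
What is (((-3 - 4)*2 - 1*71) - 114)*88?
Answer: -17512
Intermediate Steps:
(((-3 - 4)*2 - 1*71) - 114)*88 = ((-7*2 - 71) - 114)*88 = ((-14 - 71) - 114)*88 = (-85 - 114)*88 = -199*88 = -17512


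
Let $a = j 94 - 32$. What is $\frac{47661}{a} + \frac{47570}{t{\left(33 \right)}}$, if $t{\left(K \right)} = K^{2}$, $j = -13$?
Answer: $\frac{234847}{41382} \approx 5.6751$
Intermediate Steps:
$a = -1254$ ($a = \left(-13\right) 94 - 32 = -1222 - 32 = -1254$)
$\frac{47661}{a} + \frac{47570}{t{\left(33 \right)}} = \frac{47661}{-1254} + \frac{47570}{33^{2}} = 47661 \left(- \frac{1}{1254}\right) + \frac{47570}{1089} = - \frac{15887}{418} + 47570 \cdot \frac{1}{1089} = - \frac{15887}{418} + \frac{47570}{1089} = \frac{234847}{41382}$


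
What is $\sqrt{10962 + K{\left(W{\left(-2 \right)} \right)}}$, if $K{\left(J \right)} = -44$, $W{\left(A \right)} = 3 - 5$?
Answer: $\sqrt{10918} \approx 104.49$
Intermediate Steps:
$W{\left(A \right)} = -2$ ($W{\left(A \right)} = 3 - 5 = -2$)
$\sqrt{10962 + K{\left(W{\left(-2 \right)} \right)}} = \sqrt{10962 - 44} = \sqrt{10918}$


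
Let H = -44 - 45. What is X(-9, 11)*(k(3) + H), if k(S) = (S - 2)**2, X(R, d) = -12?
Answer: 1056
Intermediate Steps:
H = -89
k(S) = (-2 + S)**2
X(-9, 11)*(k(3) + H) = -12*((-2 + 3)**2 - 89) = -12*(1**2 - 89) = -12*(1 - 89) = -12*(-88) = 1056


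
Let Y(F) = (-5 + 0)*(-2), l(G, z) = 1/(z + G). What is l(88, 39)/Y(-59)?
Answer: 1/1270 ≈ 0.00078740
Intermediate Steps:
l(G, z) = 1/(G + z)
Y(F) = 10 (Y(F) = -5*(-2) = 10)
l(88, 39)/Y(-59) = 1/((88 + 39)*10) = (⅒)/127 = (1/127)*(⅒) = 1/1270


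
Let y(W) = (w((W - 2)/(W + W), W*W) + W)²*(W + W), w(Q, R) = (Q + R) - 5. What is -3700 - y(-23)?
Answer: 532100841/46 ≈ 1.1567e+7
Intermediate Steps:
w(Q, R) = -5 + Q + R
y(W) = 2*W*(-5 + W + W² + (-2 + W)/(2*W))² (y(W) = ((-5 + (W - 2)/(W + W) + W*W) + W)²*(W + W) = ((-5 + (-2 + W)/((2*W)) + W²) + W)²*(2*W) = ((-5 + (-2 + W)*(1/(2*W)) + W²) + W)²*(2*W) = ((-5 + (-2 + W)/(2*W) + W²) + W)²*(2*W) = ((-5 + W² + (-2 + W)/(2*W)) + W)²*(2*W) = (-5 + W + W² + (-2 + W)/(2*W))²*(2*W) = 2*W*(-5 + W + W² + (-2 + W)/(2*W))²)
-3700 - y(-23) = -3700 - (-2 - 9*(-23) + 2*(-23)² + 2*(-23)³)²/(2*(-23)) = -3700 - (-1)*(-2 + 207 + 2*529 + 2*(-12167))²/(2*23) = -3700 - (-1)*(-2 + 207 + 1058 - 24334)²/(2*23) = -3700 - (-1)*(-23071)²/(2*23) = -3700 - (-1)*532271041/(2*23) = -3700 - 1*(-532271041/46) = -3700 + 532271041/46 = 532100841/46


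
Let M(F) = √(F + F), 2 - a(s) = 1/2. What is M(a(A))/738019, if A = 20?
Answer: √3/738019 ≈ 2.3469e-6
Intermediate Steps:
a(s) = 3/2 (a(s) = 2 - 1/2 = 2 - 1*½ = 2 - ½ = 3/2)
M(F) = √2*√F (M(F) = √(2*F) = √2*√F)
M(a(A))/738019 = (√2*√(3/2))/738019 = (√2*(√6/2))*(1/738019) = √3*(1/738019) = √3/738019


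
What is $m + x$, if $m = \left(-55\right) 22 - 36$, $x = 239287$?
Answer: $238041$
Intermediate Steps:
$m = -1246$ ($m = -1210 - 36 = -1246$)
$m + x = -1246 + 239287 = 238041$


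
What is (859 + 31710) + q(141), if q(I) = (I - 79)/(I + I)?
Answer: 4592260/141 ≈ 32569.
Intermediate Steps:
q(I) = (-79 + I)/(2*I) (q(I) = (-79 + I)/((2*I)) = (-79 + I)*(1/(2*I)) = (-79 + I)/(2*I))
(859 + 31710) + q(141) = (859 + 31710) + (½)*(-79 + 141)/141 = 32569 + (½)*(1/141)*62 = 32569 + 31/141 = 4592260/141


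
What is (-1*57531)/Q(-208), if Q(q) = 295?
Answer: -57531/295 ≈ -195.02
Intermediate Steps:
(-1*57531)/Q(-208) = -1*57531/295 = -57531*1/295 = -57531/295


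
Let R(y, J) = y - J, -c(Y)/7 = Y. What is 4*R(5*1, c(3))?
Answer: 104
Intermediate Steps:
c(Y) = -7*Y
4*R(5*1, c(3)) = 4*(5*1 - (-7)*3) = 4*(5 - 1*(-21)) = 4*(5 + 21) = 4*26 = 104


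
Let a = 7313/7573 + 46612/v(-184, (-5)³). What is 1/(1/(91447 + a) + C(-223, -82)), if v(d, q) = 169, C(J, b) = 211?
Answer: 117391482712/24769604132069 ≈ 0.0047393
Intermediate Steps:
a = 354228573/1279837 (a = 7313/7573 + 46612/169 = 354228573/1279837 ≈ 276.78)
1/(1/(91447 + a) + C(-223, -82)) = 1/(1/(91447 + 354228573/1279837) + 211) = 1/(1/(117391482712/1279837) + 211) = 1/(1279837/117391482712 + 211) = 1/(24769604132069/117391482712) = 117391482712/24769604132069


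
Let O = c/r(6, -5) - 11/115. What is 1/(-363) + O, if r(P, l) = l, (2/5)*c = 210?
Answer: -4387333/41745 ≈ -105.10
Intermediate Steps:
c = 525 (c = (5/2)*210 = 525)
O = -12086/115 (O = 525/(-5) - 11/115 = 525*(-1/5) - 11*1/115 = -105 - 11/115 = -12086/115 ≈ -105.10)
1/(-363) + O = 1/(-363) - 12086/115 = -1/363 - 12086/115 = -4387333/41745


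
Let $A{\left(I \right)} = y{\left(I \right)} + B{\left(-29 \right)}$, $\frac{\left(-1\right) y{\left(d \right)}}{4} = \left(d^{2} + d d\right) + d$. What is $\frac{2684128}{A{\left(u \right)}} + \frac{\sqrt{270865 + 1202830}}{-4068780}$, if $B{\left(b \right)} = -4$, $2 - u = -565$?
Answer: $- \frac{335516}{321773} - \frac{\sqrt{1473695}}{4068780} \approx -1.043$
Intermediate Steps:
$u = 567$ ($u = 2 - -565 = 2 + 565 = 567$)
$y{\left(d \right)} = - 8 d^{2} - 4 d$ ($y{\left(d \right)} = - 4 \left(\left(d^{2} + d d\right) + d\right) = - 4 \left(\left(d^{2} + d^{2}\right) + d\right) = - 4 \left(2 d^{2} + d\right) = - 4 \left(d + 2 d^{2}\right) = - 8 d^{2} - 4 d$)
$A{\left(I \right)} = -4 - 4 I \left(1 + 2 I\right)$ ($A{\left(I \right)} = - 4 I \left(1 + 2 I\right) - 4 = -4 - 4 I \left(1 + 2 I\right)$)
$\frac{2684128}{A{\left(u \right)}} + \frac{\sqrt{270865 + 1202830}}{-4068780} = \frac{2684128}{-4 - 2268 \left(1 + 2 \cdot 567\right)} + \frac{\sqrt{270865 + 1202830}}{-4068780} = \frac{2684128}{-4 - 2268 \left(1 + 1134\right)} + \sqrt{1473695} \left(- \frac{1}{4068780}\right) = \frac{2684128}{-4 - 2268 \cdot 1135} - \frac{\sqrt{1473695}}{4068780} = \frac{2684128}{-4 - 2574180} - \frac{\sqrt{1473695}}{4068780} = \frac{2684128}{-2574184} - \frac{\sqrt{1473695}}{4068780} = 2684128 \left(- \frac{1}{2574184}\right) - \frac{\sqrt{1473695}}{4068780} = - \frac{335516}{321773} - \frac{\sqrt{1473695}}{4068780}$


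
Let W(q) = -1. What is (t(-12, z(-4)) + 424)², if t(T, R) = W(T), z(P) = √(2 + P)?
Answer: 178929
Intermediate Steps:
t(T, R) = -1
(t(-12, z(-4)) + 424)² = (-1 + 424)² = 423² = 178929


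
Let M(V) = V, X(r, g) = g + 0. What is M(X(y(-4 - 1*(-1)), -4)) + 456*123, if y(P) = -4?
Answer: 56084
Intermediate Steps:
X(r, g) = g
M(X(y(-4 - 1*(-1)), -4)) + 456*123 = -4 + 456*123 = -4 + 56088 = 56084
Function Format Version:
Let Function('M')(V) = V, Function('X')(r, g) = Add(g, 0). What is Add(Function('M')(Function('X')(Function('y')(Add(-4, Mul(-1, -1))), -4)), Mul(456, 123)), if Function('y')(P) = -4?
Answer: 56084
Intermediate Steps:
Function('X')(r, g) = g
Add(Function('M')(Function('X')(Function('y')(Add(-4, Mul(-1, -1))), -4)), Mul(456, 123)) = Add(-4, Mul(456, 123)) = Add(-4, 56088) = 56084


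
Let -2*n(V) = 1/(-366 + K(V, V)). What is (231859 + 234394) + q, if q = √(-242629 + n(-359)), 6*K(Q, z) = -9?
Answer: 466253 + I*√2674984710/105 ≈ 4.6625e+5 + 492.57*I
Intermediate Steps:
K(Q, z) = -3/2 (K(Q, z) = (⅙)*(-9) = -3/2)
n(V) = 1/735 (n(V) = -1/(2*(-366 - 3/2)) = -1/(2*(-735/2)) = -½*(-2/735) = 1/735)
q = I*√2674984710/105 (q = √(-242629 + 1/735) = √(-178332314/735) = I*√2674984710/105 ≈ 492.57*I)
(231859 + 234394) + q = (231859 + 234394) + I*√2674984710/105 = 466253 + I*√2674984710/105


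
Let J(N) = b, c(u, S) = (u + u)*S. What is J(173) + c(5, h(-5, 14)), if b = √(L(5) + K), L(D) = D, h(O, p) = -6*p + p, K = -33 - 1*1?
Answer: -700 + I*√29 ≈ -700.0 + 5.3852*I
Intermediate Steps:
K = -34 (K = -33 - 1 = -34)
h(O, p) = -5*p
b = I*√29 (b = √(5 - 34) = √(-29) = I*√29 ≈ 5.3852*I)
c(u, S) = 2*S*u (c(u, S) = (2*u)*S = 2*S*u)
J(N) = I*√29
J(173) + c(5, h(-5, 14)) = I*√29 + 2*(-5*14)*5 = I*√29 + 2*(-70)*5 = I*√29 - 700 = -700 + I*√29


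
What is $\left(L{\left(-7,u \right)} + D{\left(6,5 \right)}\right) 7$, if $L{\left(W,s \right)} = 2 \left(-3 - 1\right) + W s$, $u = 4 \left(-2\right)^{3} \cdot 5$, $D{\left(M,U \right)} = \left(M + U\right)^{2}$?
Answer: $8631$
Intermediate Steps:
$u = -160$ ($u = 4 \left(-8\right) 5 = \left(-32\right) 5 = -160$)
$L{\left(W,s \right)} = -8 + W s$ ($L{\left(W,s \right)} = 2 \left(-4\right) + W s = -8 + W s$)
$\left(L{\left(-7,u \right)} + D{\left(6,5 \right)}\right) 7 = \left(\left(-8 - -1120\right) + \left(6 + 5\right)^{2}\right) 7 = \left(\left(-8 + 1120\right) + 11^{2}\right) 7 = \left(1112 + 121\right) 7 = 1233 \cdot 7 = 8631$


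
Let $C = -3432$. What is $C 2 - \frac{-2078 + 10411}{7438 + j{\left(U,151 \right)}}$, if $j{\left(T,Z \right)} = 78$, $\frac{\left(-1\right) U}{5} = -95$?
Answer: $- \frac{51598157}{7516} \approx -6865.1$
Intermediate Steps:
$U = 475$ ($U = \left(-5\right) \left(-95\right) = 475$)
$C 2 - \frac{-2078 + 10411}{7438 + j{\left(U,151 \right)}} = \left(-3432\right) 2 - \frac{-2078 + 10411}{7438 + 78} = -6864 - \frac{8333}{7516} = - \frac{51598157}{7516}$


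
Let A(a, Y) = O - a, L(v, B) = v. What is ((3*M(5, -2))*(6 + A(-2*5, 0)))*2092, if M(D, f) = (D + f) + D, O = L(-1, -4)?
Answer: 753120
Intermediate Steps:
O = -1
A(a, Y) = -1 - a
M(D, f) = f + 2*D
((3*M(5, -2))*(6 + A(-2*5, 0)))*2092 = ((3*(-2 + 2*5))*(6 + (-1 - (-2)*5)))*2092 = ((3*(-2 + 10))*(6 + (-1 - 1*(-10))))*2092 = ((3*8)*(6 + (-1 + 10)))*2092 = (24*(6 + 9))*2092 = (24*15)*2092 = 360*2092 = 753120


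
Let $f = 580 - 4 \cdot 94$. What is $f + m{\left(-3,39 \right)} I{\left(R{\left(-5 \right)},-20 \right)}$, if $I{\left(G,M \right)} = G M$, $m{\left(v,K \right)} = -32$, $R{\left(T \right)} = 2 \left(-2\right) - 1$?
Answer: $-2996$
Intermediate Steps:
$R{\left(T \right)} = -5$ ($R{\left(T \right)} = -4 - 1 = -5$)
$f = 204$ ($f = 580 - 376 = 204$)
$f + m{\left(-3,39 \right)} I{\left(R{\left(-5 \right)},-20 \right)} = 204 - 32 \left(\left(-5\right) \left(-20\right)\right) = 204 - 3200 = -2996$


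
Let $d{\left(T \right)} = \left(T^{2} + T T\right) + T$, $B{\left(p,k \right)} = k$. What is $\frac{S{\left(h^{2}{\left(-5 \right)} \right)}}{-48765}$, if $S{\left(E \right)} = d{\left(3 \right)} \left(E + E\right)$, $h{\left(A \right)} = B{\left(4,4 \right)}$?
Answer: $- \frac{224}{16255} \approx -0.01378$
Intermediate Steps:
$h{\left(A \right)} = 4$
$d{\left(T \right)} = T + 2 T^{2}$ ($d{\left(T \right)} = \left(T^{2} + T^{2}\right) + T = 2 T^{2} + T = T + 2 T^{2}$)
$S{\left(E \right)} = 42 E$ ($S{\left(E \right)} = 3 \left(1 + 2 \cdot 3\right) \left(E + E\right) = 3 \left(1 + 6\right) 2 E = 3 \cdot 7 \cdot 2 E = 21 \cdot 2 E = 42 E$)
$\frac{S{\left(h^{2}{\left(-5 \right)} \right)}}{-48765} = \frac{42 \cdot 4^{2}}{-48765} = 42 \cdot 16 \left(- \frac{1}{48765}\right) = 672 \left(- \frac{1}{48765}\right) = - \frac{224}{16255}$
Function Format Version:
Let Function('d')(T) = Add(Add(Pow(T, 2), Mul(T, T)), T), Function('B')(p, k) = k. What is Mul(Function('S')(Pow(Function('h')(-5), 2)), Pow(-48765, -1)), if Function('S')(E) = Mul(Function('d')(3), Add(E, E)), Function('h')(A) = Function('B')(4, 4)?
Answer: Rational(-224, 16255) ≈ -0.013780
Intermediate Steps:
Function('h')(A) = 4
Function('d')(T) = Add(T, Mul(2, Pow(T, 2))) (Function('d')(T) = Add(Add(Pow(T, 2), Pow(T, 2)), T) = Add(Mul(2, Pow(T, 2)), T) = Add(T, Mul(2, Pow(T, 2))))
Function('S')(E) = Mul(42, E) (Function('S')(E) = Mul(Mul(3, Add(1, Mul(2, 3))), Add(E, E)) = Mul(Mul(3, Add(1, 6)), Mul(2, E)) = Mul(Mul(3, 7), Mul(2, E)) = Mul(21, Mul(2, E)) = Mul(42, E))
Mul(Function('S')(Pow(Function('h')(-5), 2)), Pow(-48765, -1)) = Mul(Mul(42, Pow(4, 2)), Pow(-48765, -1)) = Mul(Mul(42, 16), Rational(-1, 48765)) = Mul(672, Rational(-1, 48765)) = Rational(-224, 16255)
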